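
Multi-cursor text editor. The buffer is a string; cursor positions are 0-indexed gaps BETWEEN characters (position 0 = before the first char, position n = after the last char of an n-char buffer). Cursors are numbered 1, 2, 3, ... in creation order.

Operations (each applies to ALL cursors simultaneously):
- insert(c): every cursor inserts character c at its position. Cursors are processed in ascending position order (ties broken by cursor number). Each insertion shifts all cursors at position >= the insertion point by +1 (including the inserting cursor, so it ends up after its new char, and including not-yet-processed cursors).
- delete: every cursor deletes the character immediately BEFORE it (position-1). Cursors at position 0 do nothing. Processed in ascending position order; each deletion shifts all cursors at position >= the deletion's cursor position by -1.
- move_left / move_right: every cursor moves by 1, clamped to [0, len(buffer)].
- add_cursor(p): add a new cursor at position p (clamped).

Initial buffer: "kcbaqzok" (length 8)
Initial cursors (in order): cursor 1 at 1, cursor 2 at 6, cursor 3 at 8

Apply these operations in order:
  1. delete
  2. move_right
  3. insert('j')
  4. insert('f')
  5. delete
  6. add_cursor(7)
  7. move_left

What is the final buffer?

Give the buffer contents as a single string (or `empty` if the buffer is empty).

Answer: cjbaqojj

Derivation:
After op 1 (delete): buffer="cbaqo" (len 5), cursors c1@0 c2@4 c3@5, authorship .....
After op 2 (move_right): buffer="cbaqo" (len 5), cursors c1@1 c2@5 c3@5, authorship .....
After op 3 (insert('j')): buffer="cjbaqojj" (len 8), cursors c1@2 c2@8 c3@8, authorship .1....23
After op 4 (insert('f')): buffer="cjfbaqojjff" (len 11), cursors c1@3 c2@11 c3@11, authorship .11....2323
After op 5 (delete): buffer="cjbaqojj" (len 8), cursors c1@2 c2@8 c3@8, authorship .1....23
After op 6 (add_cursor(7)): buffer="cjbaqojj" (len 8), cursors c1@2 c4@7 c2@8 c3@8, authorship .1....23
After op 7 (move_left): buffer="cjbaqojj" (len 8), cursors c1@1 c4@6 c2@7 c3@7, authorship .1....23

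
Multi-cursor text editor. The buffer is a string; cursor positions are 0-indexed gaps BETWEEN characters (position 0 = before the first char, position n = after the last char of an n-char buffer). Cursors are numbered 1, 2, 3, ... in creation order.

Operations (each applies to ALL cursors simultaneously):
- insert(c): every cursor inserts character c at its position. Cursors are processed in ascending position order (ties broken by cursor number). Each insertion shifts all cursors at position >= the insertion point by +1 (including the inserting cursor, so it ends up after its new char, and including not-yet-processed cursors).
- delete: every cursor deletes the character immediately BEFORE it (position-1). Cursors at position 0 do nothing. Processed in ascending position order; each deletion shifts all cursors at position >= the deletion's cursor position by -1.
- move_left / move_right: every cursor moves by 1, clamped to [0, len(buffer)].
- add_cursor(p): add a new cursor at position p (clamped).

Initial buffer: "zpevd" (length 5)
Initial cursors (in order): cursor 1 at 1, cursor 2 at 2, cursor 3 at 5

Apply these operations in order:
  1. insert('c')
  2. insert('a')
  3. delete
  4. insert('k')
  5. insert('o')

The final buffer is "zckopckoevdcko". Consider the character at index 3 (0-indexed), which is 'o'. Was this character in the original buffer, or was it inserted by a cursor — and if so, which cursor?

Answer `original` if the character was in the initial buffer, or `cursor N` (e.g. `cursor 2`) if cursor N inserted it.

Answer: cursor 1

Derivation:
After op 1 (insert('c')): buffer="zcpcevdc" (len 8), cursors c1@2 c2@4 c3@8, authorship .1.2...3
After op 2 (insert('a')): buffer="zcapcaevdca" (len 11), cursors c1@3 c2@6 c3@11, authorship .11.22...33
After op 3 (delete): buffer="zcpcevdc" (len 8), cursors c1@2 c2@4 c3@8, authorship .1.2...3
After op 4 (insert('k')): buffer="zckpckevdck" (len 11), cursors c1@3 c2@6 c3@11, authorship .11.22...33
After op 5 (insert('o')): buffer="zckopckoevdcko" (len 14), cursors c1@4 c2@8 c3@14, authorship .111.222...333
Authorship (.=original, N=cursor N): . 1 1 1 . 2 2 2 . . . 3 3 3
Index 3: author = 1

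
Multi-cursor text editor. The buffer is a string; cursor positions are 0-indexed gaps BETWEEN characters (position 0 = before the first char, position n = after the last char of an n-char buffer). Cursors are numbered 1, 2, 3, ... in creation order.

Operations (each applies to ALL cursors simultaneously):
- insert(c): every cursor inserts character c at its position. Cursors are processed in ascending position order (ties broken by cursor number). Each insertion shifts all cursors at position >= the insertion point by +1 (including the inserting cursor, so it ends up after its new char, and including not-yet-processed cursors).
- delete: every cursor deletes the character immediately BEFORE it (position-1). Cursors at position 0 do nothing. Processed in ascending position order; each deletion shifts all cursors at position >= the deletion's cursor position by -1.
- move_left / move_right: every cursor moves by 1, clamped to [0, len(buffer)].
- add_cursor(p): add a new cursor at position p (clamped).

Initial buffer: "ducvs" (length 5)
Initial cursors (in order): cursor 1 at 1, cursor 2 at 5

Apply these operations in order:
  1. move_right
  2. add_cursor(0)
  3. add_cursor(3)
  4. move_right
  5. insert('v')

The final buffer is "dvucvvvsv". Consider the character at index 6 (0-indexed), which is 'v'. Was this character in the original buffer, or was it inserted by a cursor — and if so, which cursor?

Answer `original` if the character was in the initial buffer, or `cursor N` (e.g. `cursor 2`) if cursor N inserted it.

Answer: cursor 4

Derivation:
After op 1 (move_right): buffer="ducvs" (len 5), cursors c1@2 c2@5, authorship .....
After op 2 (add_cursor(0)): buffer="ducvs" (len 5), cursors c3@0 c1@2 c2@5, authorship .....
After op 3 (add_cursor(3)): buffer="ducvs" (len 5), cursors c3@0 c1@2 c4@3 c2@5, authorship .....
After op 4 (move_right): buffer="ducvs" (len 5), cursors c3@1 c1@3 c4@4 c2@5, authorship .....
After op 5 (insert('v')): buffer="dvucvvvsv" (len 9), cursors c3@2 c1@5 c4@7 c2@9, authorship .3..1.4.2
Authorship (.=original, N=cursor N): . 3 . . 1 . 4 . 2
Index 6: author = 4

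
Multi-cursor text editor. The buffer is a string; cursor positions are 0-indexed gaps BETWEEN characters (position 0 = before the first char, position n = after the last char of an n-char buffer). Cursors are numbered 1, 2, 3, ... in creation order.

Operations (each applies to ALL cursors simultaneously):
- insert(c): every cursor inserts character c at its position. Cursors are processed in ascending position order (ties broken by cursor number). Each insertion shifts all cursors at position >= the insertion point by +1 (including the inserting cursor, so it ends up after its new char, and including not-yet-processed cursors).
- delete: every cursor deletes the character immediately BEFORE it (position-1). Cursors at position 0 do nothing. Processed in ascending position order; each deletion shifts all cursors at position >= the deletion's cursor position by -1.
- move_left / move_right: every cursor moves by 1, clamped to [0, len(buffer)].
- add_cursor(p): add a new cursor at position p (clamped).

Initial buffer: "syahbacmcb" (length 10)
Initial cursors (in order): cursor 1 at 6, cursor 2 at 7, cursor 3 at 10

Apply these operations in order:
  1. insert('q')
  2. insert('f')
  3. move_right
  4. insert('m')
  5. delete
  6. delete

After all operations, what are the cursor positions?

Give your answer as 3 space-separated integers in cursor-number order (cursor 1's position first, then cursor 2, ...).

Answer: 8 10 13

Derivation:
After op 1 (insert('q')): buffer="syahbaqcqmcbq" (len 13), cursors c1@7 c2@9 c3@13, authorship ......1.2...3
After op 2 (insert('f')): buffer="syahbaqfcqfmcbqf" (len 16), cursors c1@8 c2@11 c3@16, authorship ......11.22...33
After op 3 (move_right): buffer="syahbaqfcqfmcbqf" (len 16), cursors c1@9 c2@12 c3@16, authorship ......11.22...33
After op 4 (insert('m')): buffer="syahbaqfcmqfmmcbqfm" (len 19), cursors c1@10 c2@14 c3@19, authorship ......11.122.2..333
After op 5 (delete): buffer="syahbaqfcqfmcbqf" (len 16), cursors c1@9 c2@12 c3@16, authorship ......11.22...33
After op 6 (delete): buffer="syahbaqfqfcbq" (len 13), cursors c1@8 c2@10 c3@13, authorship ......1122..3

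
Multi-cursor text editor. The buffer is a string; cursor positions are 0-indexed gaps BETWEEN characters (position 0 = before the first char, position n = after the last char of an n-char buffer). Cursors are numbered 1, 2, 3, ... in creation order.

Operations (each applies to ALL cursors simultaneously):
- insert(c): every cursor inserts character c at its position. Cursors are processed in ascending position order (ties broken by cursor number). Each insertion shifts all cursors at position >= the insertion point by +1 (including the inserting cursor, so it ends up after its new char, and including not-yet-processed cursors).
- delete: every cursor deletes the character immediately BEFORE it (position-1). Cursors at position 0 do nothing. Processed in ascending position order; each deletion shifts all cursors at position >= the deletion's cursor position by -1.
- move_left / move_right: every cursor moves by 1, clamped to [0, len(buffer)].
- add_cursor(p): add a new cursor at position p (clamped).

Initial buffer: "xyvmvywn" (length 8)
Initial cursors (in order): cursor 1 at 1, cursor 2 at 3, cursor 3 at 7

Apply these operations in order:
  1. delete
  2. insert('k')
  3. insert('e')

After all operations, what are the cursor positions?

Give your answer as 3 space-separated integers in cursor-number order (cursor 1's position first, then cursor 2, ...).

Answer: 2 5 10

Derivation:
After op 1 (delete): buffer="ymvyn" (len 5), cursors c1@0 c2@1 c3@4, authorship .....
After op 2 (insert('k')): buffer="kykmvykn" (len 8), cursors c1@1 c2@3 c3@7, authorship 1.2...3.
After op 3 (insert('e')): buffer="keykemvyken" (len 11), cursors c1@2 c2@5 c3@10, authorship 11.22...33.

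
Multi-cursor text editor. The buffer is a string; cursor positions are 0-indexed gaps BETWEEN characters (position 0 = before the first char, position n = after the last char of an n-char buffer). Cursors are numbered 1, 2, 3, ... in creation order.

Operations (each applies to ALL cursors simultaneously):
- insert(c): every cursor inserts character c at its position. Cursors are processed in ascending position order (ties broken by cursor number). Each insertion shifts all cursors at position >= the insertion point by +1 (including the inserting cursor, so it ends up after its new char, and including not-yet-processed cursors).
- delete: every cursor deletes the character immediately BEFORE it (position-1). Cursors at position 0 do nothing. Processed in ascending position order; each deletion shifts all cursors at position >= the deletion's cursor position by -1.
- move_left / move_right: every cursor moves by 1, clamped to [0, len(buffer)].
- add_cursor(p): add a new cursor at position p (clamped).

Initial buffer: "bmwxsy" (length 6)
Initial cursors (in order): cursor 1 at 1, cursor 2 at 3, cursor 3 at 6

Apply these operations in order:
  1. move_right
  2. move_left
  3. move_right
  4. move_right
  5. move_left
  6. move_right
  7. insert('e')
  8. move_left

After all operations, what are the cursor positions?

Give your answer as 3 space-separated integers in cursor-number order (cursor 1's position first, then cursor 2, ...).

After op 1 (move_right): buffer="bmwxsy" (len 6), cursors c1@2 c2@4 c3@6, authorship ......
After op 2 (move_left): buffer="bmwxsy" (len 6), cursors c1@1 c2@3 c3@5, authorship ......
After op 3 (move_right): buffer="bmwxsy" (len 6), cursors c1@2 c2@4 c3@6, authorship ......
After op 4 (move_right): buffer="bmwxsy" (len 6), cursors c1@3 c2@5 c3@6, authorship ......
After op 5 (move_left): buffer="bmwxsy" (len 6), cursors c1@2 c2@4 c3@5, authorship ......
After op 6 (move_right): buffer="bmwxsy" (len 6), cursors c1@3 c2@5 c3@6, authorship ......
After op 7 (insert('e')): buffer="bmwexseye" (len 9), cursors c1@4 c2@7 c3@9, authorship ...1..2.3
After op 8 (move_left): buffer="bmwexseye" (len 9), cursors c1@3 c2@6 c3@8, authorship ...1..2.3

Answer: 3 6 8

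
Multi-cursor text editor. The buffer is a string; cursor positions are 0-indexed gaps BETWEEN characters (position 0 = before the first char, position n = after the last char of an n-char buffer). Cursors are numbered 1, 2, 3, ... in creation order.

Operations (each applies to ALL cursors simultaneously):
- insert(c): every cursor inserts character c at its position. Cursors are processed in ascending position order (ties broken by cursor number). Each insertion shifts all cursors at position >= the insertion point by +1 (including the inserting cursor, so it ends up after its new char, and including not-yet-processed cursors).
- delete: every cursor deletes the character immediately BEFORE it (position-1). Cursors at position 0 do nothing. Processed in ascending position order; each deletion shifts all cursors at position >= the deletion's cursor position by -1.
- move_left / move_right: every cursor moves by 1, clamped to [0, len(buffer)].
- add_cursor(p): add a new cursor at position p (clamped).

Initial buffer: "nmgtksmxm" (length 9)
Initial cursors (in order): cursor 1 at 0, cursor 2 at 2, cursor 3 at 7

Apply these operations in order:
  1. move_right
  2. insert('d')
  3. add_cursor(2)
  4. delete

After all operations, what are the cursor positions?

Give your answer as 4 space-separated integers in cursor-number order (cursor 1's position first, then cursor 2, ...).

Answer: 0 2 7 0

Derivation:
After op 1 (move_right): buffer="nmgtksmxm" (len 9), cursors c1@1 c2@3 c3@8, authorship .........
After op 2 (insert('d')): buffer="ndmgdtksmxdm" (len 12), cursors c1@2 c2@5 c3@11, authorship .1..2.....3.
After op 3 (add_cursor(2)): buffer="ndmgdtksmxdm" (len 12), cursors c1@2 c4@2 c2@5 c3@11, authorship .1..2.....3.
After op 4 (delete): buffer="mgtksmxm" (len 8), cursors c1@0 c4@0 c2@2 c3@7, authorship ........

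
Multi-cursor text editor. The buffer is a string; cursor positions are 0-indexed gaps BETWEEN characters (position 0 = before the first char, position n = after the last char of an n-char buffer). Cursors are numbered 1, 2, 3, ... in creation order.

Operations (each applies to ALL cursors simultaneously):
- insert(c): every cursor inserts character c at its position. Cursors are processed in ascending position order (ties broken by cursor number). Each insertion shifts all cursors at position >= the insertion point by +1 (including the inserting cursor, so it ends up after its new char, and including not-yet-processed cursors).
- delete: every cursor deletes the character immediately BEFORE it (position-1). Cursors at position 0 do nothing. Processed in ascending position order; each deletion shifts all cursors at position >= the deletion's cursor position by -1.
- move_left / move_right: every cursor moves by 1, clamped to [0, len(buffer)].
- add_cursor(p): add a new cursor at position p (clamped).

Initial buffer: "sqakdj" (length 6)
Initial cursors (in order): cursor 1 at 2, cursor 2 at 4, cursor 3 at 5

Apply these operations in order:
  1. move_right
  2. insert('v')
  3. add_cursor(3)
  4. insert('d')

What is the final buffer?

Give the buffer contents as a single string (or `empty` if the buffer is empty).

Answer: sqadvdkdvdjvd

Derivation:
After op 1 (move_right): buffer="sqakdj" (len 6), cursors c1@3 c2@5 c3@6, authorship ......
After op 2 (insert('v')): buffer="sqavkdvjv" (len 9), cursors c1@4 c2@7 c3@9, authorship ...1..2.3
After op 3 (add_cursor(3)): buffer="sqavkdvjv" (len 9), cursors c4@3 c1@4 c2@7 c3@9, authorship ...1..2.3
After op 4 (insert('d')): buffer="sqadvdkdvdjvd" (len 13), cursors c4@4 c1@6 c2@10 c3@13, authorship ...411..22.33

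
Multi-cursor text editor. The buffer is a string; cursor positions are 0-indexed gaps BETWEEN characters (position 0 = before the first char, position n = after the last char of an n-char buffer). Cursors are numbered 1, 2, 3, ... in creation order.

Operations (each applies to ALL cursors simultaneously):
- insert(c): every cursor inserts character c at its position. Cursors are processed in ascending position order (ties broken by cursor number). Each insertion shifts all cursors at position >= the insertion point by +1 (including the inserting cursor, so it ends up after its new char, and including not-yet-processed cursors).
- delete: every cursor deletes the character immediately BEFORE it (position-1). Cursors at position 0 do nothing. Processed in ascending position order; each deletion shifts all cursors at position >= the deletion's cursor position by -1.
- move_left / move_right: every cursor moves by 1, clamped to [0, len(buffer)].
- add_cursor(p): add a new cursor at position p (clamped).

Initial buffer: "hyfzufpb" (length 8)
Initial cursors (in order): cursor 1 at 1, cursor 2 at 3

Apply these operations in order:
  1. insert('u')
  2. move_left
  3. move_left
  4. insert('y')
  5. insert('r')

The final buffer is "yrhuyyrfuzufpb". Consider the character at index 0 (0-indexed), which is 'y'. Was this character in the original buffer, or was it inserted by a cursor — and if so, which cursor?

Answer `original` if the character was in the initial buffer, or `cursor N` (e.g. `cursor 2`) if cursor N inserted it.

After op 1 (insert('u')): buffer="huyfuzufpb" (len 10), cursors c1@2 c2@5, authorship .1..2.....
After op 2 (move_left): buffer="huyfuzufpb" (len 10), cursors c1@1 c2@4, authorship .1..2.....
After op 3 (move_left): buffer="huyfuzufpb" (len 10), cursors c1@0 c2@3, authorship .1..2.....
After op 4 (insert('y')): buffer="yhuyyfuzufpb" (len 12), cursors c1@1 c2@5, authorship 1.1.2.2.....
After op 5 (insert('r')): buffer="yrhuyyrfuzufpb" (len 14), cursors c1@2 c2@7, authorship 11.1.22.2.....
Authorship (.=original, N=cursor N): 1 1 . 1 . 2 2 . 2 . . . . .
Index 0: author = 1

Answer: cursor 1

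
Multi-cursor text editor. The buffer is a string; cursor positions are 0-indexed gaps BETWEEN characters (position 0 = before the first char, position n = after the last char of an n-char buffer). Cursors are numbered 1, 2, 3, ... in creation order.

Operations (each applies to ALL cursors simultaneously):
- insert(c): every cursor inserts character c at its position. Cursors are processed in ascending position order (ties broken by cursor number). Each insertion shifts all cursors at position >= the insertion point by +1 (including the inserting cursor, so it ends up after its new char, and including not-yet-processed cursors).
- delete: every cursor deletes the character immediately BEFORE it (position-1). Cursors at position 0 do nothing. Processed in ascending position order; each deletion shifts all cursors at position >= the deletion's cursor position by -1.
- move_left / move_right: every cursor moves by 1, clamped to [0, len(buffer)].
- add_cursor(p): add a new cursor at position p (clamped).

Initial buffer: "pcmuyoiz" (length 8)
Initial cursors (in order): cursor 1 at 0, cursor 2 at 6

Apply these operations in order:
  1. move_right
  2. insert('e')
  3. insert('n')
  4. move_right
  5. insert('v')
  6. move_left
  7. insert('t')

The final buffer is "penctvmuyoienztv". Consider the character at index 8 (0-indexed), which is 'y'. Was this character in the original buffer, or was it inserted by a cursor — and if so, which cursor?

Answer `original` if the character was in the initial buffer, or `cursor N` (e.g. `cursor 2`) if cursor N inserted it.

After op 1 (move_right): buffer="pcmuyoiz" (len 8), cursors c1@1 c2@7, authorship ........
After op 2 (insert('e')): buffer="pecmuyoiez" (len 10), cursors c1@2 c2@9, authorship .1......2.
After op 3 (insert('n')): buffer="pencmuyoienz" (len 12), cursors c1@3 c2@11, authorship .11......22.
After op 4 (move_right): buffer="pencmuyoienz" (len 12), cursors c1@4 c2@12, authorship .11......22.
After op 5 (insert('v')): buffer="pencvmuyoienzv" (len 14), cursors c1@5 c2@14, authorship .11.1.....22.2
After op 6 (move_left): buffer="pencvmuyoienzv" (len 14), cursors c1@4 c2@13, authorship .11.1.....22.2
After op 7 (insert('t')): buffer="penctvmuyoienztv" (len 16), cursors c1@5 c2@15, authorship .11.11.....22.22
Authorship (.=original, N=cursor N): . 1 1 . 1 1 . . . . . 2 2 . 2 2
Index 8: author = original

Answer: original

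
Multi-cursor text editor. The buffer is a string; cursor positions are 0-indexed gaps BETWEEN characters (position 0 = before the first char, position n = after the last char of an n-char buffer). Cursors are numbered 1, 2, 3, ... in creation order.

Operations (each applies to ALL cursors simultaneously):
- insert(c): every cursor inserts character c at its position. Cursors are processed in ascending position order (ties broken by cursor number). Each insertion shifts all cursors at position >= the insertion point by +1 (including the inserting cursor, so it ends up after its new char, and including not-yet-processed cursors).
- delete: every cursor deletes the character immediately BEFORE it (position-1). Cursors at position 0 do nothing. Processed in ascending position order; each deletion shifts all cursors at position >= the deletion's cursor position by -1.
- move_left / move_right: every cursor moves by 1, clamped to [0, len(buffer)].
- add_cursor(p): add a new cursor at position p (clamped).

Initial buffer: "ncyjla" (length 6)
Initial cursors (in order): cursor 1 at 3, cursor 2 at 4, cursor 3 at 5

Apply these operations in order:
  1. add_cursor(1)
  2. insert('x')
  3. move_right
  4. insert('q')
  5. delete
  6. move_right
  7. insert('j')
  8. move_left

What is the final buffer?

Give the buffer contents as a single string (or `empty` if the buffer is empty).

Answer: nxcyjxjxjlxjaj

Derivation:
After op 1 (add_cursor(1)): buffer="ncyjla" (len 6), cursors c4@1 c1@3 c2@4 c3@5, authorship ......
After op 2 (insert('x')): buffer="nxcyxjxlxa" (len 10), cursors c4@2 c1@5 c2@7 c3@9, authorship .4..1.2.3.
After op 3 (move_right): buffer="nxcyxjxlxa" (len 10), cursors c4@3 c1@6 c2@8 c3@10, authorship .4..1.2.3.
After op 4 (insert('q')): buffer="nxcqyxjqxlqxaq" (len 14), cursors c4@4 c1@8 c2@11 c3@14, authorship .4.4.1.12.23.3
After op 5 (delete): buffer="nxcyxjxlxa" (len 10), cursors c4@3 c1@6 c2@8 c3@10, authorship .4..1.2.3.
After op 6 (move_right): buffer="nxcyxjxlxa" (len 10), cursors c4@4 c1@7 c2@9 c3@10, authorship .4..1.2.3.
After op 7 (insert('j')): buffer="nxcyjxjxjlxjaj" (len 14), cursors c4@5 c1@9 c2@12 c3@14, authorship .4..41.21.32.3
After op 8 (move_left): buffer="nxcyjxjxjlxjaj" (len 14), cursors c4@4 c1@8 c2@11 c3@13, authorship .4..41.21.32.3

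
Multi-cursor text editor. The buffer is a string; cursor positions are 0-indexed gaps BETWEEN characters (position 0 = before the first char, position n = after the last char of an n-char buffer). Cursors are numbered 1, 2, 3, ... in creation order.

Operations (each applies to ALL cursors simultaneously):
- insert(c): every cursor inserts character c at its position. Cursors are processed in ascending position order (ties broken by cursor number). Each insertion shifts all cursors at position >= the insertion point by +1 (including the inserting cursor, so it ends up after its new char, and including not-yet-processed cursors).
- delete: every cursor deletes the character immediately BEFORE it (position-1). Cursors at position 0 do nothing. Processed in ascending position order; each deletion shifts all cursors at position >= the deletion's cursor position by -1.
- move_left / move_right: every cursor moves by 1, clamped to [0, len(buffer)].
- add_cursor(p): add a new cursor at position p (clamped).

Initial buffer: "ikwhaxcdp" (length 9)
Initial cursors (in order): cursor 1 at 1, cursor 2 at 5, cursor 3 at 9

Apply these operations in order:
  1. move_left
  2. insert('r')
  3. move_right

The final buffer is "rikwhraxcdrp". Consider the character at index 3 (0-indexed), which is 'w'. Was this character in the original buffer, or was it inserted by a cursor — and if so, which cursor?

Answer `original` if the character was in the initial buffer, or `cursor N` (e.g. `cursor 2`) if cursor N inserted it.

After op 1 (move_left): buffer="ikwhaxcdp" (len 9), cursors c1@0 c2@4 c3@8, authorship .........
After op 2 (insert('r')): buffer="rikwhraxcdrp" (len 12), cursors c1@1 c2@6 c3@11, authorship 1....2....3.
After op 3 (move_right): buffer="rikwhraxcdrp" (len 12), cursors c1@2 c2@7 c3@12, authorship 1....2....3.
Authorship (.=original, N=cursor N): 1 . . . . 2 . . . . 3 .
Index 3: author = original

Answer: original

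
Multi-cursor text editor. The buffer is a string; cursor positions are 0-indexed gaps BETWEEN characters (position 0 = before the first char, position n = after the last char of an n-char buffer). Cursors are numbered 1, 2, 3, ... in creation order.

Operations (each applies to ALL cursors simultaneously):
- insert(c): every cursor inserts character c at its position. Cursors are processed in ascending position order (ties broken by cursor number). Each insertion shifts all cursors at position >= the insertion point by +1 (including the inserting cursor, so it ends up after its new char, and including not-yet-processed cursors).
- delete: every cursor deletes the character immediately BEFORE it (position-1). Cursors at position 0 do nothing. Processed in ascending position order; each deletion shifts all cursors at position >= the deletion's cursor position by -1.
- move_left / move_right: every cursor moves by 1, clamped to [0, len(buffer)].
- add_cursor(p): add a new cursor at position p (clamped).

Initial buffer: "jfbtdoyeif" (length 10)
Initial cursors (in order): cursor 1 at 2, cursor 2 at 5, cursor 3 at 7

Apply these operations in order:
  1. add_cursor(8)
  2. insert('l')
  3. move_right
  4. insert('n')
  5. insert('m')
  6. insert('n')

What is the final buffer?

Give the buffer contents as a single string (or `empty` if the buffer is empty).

Answer: jflbnmntdlonmnylenmnlinmnf

Derivation:
After op 1 (add_cursor(8)): buffer="jfbtdoyeif" (len 10), cursors c1@2 c2@5 c3@7 c4@8, authorship ..........
After op 2 (insert('l')): buffer="jflbtdloylelif" (len 14), cursors c1@3 c2@7 c3@10 c4@12, authorship ..1...2..3.4..
After op 3 (move_right): buffer="jflbtdloylelif" (len 14), cursors c1@4 c2@8 c3@11 c4@13, authorship ..1...2..3.4..
After op 4 (insert('n')): buffer="jflbntdlonylenlinf" (len 18), cursors c1@5 c2@10 c3@14 c4@17, authorship ..1.1..2.2.3.34.4.
After op 5 (insert('m')): buffer="jflbnmtdlonmylenmlinmf" (len 22), cursors c1@6 c2@12 c3@17 c4@21, authorship ..1.11..2.22.3.334.44.
After op 6 (insert('n')): buffer="jflbnmntdlonmnylenmnlinmnf" (len 26), cursors c1@7 c2@14 c3@20 c4@25, authorship ..1.111..2.222.3.3334.444.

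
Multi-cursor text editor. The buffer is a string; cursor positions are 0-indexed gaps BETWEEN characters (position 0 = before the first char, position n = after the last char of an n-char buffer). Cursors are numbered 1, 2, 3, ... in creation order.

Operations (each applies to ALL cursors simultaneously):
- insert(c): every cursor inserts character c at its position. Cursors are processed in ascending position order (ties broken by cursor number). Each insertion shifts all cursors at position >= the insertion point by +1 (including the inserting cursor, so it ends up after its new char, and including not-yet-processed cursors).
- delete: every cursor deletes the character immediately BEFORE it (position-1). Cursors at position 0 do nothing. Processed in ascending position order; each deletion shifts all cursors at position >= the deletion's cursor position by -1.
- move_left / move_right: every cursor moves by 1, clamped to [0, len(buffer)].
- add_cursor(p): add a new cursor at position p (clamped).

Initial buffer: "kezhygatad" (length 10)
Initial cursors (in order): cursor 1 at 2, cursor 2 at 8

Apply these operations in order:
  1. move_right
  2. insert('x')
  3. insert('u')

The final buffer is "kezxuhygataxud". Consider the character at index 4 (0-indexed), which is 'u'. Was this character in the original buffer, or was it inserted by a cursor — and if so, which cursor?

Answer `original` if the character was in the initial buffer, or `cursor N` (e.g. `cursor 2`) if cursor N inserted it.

Answer: cursor 1

Derivation:
After op 1 (move_right): buffer="kezhygatad" (len 10), cursors c1@3 c2@9, authorship ..........
After op 2 (insert('x')): buffer="kezxhygataxd" (len 12), cursors c1@4 c2@11, authorship ...1......2.
After op 3 (insert('u')): buffer="kezxuhygataxud" (len 14), cursors c1@5 c2@13, authorship ...11......22.
Authorship (.=original, N=cursor N): . . . 1 1 . . . . . . 2 2 .
Index 4: author = 1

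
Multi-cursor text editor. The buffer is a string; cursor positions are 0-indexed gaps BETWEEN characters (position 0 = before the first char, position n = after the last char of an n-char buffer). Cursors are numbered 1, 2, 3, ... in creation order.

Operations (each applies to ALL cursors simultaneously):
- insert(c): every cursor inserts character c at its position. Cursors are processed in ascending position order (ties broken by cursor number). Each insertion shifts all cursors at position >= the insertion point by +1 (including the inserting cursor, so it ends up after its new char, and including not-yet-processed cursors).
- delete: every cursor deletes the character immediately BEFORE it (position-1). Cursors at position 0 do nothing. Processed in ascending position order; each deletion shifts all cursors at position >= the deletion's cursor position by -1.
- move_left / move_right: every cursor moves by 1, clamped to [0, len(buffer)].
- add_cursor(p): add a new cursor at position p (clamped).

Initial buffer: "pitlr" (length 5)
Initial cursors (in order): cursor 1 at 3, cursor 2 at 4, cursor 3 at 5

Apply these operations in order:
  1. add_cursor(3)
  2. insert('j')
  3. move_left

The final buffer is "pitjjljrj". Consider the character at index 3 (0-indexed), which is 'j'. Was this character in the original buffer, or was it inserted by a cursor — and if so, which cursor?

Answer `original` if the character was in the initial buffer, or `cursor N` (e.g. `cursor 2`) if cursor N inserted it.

After op 1 (add_cursor(3)): buffer="pitlr" (len 5), cursors c1@3 c4@3 c2@4 c3@5, authorship .....
After op 2 (insert('j')): buffer="pitjjljrj" (len 9), cursors c1@5 c4@5 c2@7 c3@9, authorship ...14.2.3
After op 3 (move_left): buffer="pitjjljrj" (len 9), cursors c1@4 c4@4 c2@6 c3@8, authorship ...14.2.3
Authorship (.=original, N=cursor N): . . . 1 4 . 2 . 3
Index 3: author = 1

Answer: cursor 1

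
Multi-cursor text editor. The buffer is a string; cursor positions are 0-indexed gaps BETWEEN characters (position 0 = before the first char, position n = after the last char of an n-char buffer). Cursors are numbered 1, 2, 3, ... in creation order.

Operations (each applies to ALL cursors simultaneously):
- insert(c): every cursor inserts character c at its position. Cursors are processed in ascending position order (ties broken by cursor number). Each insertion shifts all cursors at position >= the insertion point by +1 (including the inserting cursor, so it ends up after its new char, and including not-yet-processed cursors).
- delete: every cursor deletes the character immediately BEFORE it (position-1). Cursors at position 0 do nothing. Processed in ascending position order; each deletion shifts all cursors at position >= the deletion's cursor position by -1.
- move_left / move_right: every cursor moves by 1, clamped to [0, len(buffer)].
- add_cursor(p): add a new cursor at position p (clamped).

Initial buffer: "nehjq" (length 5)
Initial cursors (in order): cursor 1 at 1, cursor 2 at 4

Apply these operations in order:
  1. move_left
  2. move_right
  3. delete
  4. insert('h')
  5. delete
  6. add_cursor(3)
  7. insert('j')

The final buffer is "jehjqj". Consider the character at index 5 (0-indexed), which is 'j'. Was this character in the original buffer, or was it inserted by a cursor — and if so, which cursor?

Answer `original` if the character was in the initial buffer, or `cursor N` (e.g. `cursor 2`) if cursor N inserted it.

Answer: cursor 3

Derivation:
After op 1 (move_left): buffer="nehjq" (len 5), cursors c1@0 c2@3, authorship .....
After op 2 (move_right): buffer="nehjq" (len 5), cursors c1@1 c2@4, authorship .....
After op 3 (delete): buffer="ehq" (len 3), cursors c1@0 c2@2, authorship ...
After op 4 (insert('h')): buffer="hehhq" (len 5), cursors c1@1 c2@4, authorship 1..2.
After op 5 (delete): buffer="ehq" (len 3), cursors c1@0 c2@2, authorship ...
After op 6 (add_cursor(3)): buffer="ehq" (len 3), cursors c1@0 c2@2 c3@3, authorship ...
After op 7 (insert('j')): buffer="jehjqj" (len 6), cursors c1@1 c2@4 c3@6, authorship 1..2.3
Authorship (.=original, N=cursor N): 1 . . 2 . 3
Index 5: author = 3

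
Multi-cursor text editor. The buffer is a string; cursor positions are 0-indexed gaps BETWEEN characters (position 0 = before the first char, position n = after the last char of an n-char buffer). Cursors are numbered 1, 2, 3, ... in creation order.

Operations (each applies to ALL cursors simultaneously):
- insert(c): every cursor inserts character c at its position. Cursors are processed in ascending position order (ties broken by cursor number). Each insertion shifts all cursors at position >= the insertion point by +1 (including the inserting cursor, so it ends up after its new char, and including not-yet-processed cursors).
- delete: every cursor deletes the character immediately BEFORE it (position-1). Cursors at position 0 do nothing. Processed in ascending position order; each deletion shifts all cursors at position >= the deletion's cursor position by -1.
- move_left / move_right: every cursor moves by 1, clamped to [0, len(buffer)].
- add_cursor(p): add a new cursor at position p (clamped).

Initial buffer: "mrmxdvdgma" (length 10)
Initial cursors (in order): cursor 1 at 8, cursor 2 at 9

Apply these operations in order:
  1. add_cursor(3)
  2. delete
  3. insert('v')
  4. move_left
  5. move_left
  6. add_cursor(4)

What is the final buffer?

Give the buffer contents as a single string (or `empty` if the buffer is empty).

After op 1 (add_cursor(3)): buffer="mrmxdvdgma" (len 10), cursors c3@3 c1@8 c2@9, authorship ..........
After op 2 (delete): buffer="mrxdvda" (len 7), cursors c3@2 c1@6 c2@6, authorship .......
After op 3 (insert('v')): buffer="mrvxdvdvva" (len 10), cursors c3@3 c1@9 c2@9, authorship ..3....12.
After op 4 (move_left): buffer="mrvxdvdvva" (len 10), cursors c3@2 c1@8 c2@8, authorship ..3....12.
After op 5 (move_left): buffer="mrvxdvdvva" (len 10), cursors c3@1 c1@7 c2@7, authorship ..3....12.
After op 6 (add_cursor(4)): buffer="mrvxdvdvva" (len 10), cursors c3@1 c4@4 c1@7 c2@7, authorship ..3....12.

Answer: mrvxdvdvva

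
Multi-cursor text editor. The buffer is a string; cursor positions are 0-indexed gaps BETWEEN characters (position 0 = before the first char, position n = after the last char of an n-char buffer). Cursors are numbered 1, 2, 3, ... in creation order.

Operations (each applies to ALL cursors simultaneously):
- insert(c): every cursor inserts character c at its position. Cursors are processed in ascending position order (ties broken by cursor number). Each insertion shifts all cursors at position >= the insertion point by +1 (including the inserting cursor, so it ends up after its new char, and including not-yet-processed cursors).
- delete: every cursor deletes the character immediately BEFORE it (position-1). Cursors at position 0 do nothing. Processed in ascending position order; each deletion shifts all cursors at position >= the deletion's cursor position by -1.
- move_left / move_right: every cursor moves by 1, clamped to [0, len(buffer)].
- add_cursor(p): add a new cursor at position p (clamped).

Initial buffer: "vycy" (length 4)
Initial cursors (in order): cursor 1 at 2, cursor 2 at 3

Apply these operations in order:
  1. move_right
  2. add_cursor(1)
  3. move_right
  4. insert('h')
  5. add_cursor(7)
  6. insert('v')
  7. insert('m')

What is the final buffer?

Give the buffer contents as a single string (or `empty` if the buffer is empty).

After op 1 (move_right): buffer="vycy" (len 4), cursors c1@3 c2@4, authorship ....
After op 2 (add_cursor(1)): buffer="vycy" (len 4), cursors c3@1 c1@3 c2@4, authorship ....
After op 3 (move_right): buffer="vycy" (len 4), cursors c3@2 c1@4 c2@4, authorship ....
After op 4 (insert('h')): buffer="vyhcyhh" (len 7), cursors c3@3 c1@7 c2@7, authorship ..3..12
After op 5 (add_cursor(7)): buffer="vyhcyhh" (len 7), cursors c3@3 c1@7 c2@7 c4@7, authorship ..3..12
After op 6 (insert('v')): buffer="vyhvcyhhvvv" (len 11), cursors c3@4 c1@11 c2@11 c4@11, authorship ..33..12124
After op 7 (insert('m')): buffer="vyhvmcyhhvvvmmm" (len 15), cursors c3@5 c1@15 c2@15 c4@15, authorship ..333..12124124

Answer: vyhvmcyhhvvvmmm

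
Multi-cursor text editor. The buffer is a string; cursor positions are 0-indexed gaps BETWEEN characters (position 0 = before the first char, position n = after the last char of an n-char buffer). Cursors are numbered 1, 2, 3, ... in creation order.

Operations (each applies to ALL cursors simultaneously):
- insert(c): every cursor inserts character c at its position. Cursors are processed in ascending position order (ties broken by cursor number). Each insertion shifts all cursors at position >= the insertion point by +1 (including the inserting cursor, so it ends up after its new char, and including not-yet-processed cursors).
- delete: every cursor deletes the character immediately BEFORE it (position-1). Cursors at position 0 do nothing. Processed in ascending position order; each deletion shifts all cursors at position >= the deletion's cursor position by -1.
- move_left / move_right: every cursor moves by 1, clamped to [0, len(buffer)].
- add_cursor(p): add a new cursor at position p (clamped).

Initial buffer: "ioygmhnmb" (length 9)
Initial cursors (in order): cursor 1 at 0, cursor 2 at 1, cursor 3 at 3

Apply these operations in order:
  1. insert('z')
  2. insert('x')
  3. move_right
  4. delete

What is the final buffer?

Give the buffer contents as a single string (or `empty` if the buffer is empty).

After op 1 (insert('z')): buffer="zizoyzgmhnmb" (len 12), cursors c1@1 c2@3 c3@6, authorship 1.2..3......
After op 2 (insert('x')): buffer="zxizxoyzxgmhnmb" (len 15), cursors c1@2 c2@5 c3@9, authorship 11.22..33......
After op 3 (move_right): buffer="zxizxoyzxgmhnmb" (len 15), cursors c1@3 c2@6 c3@10, authorship 11.22..33......
After op 4 (delete): buffer="zxzxyzxmhnmb" (len 12), cursors c1@2 c2@4 c3@7, authorship 1122.33.....

Answer: zxzxyzxmhnmb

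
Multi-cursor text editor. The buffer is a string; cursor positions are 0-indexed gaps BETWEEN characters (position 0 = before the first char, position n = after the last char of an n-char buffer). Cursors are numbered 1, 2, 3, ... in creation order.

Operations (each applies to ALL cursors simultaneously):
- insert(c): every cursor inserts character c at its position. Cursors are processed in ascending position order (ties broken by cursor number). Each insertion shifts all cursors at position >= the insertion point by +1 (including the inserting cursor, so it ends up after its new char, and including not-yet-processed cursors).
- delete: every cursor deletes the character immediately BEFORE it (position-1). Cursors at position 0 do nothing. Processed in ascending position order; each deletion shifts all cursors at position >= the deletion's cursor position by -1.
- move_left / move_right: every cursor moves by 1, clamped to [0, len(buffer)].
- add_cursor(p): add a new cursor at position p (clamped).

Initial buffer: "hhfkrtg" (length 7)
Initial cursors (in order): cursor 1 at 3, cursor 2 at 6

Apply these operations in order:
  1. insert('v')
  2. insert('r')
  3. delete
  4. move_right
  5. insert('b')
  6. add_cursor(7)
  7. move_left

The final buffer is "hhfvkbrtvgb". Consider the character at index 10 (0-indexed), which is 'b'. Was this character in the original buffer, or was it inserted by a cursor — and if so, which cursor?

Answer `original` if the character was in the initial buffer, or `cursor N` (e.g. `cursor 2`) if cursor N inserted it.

Answer: cursor 2

Derivation:
After op 1 (insert('v')): buffer="hhfvkrtvg" (len 9), cursors c1@4 c2@8, authorship ...1...2.
After op 2 (insert('r')): buffer="hhfvrkrtvrg" (len 11), cursors c1@5 c2@10, authorship ...11...22.
After op 3 (delete): buffer="hhfvkrtvg" (len 9), cursors c1@4 c2@8, authorship ...1...2.
After op 4 (move_right): buffer="hhfvkrtvg" (len 9), cursors c1@5 c2@9, authorship ...1...2.
After op 5 (insert('b')): buffer="hhfvkbrtvgb" (len 11), cursors c1@6 c2@11, authorship ...1.1..2.2
After op 6 (add_cursor(7)): buffer="hhfvkbrtvgb" (len 11), cursors c1@6 c3@7 c2@11, authorship ...1.1..2.2
After op 7 (move_left): buffer="hhfvkbrtvgb" (len 11), cursors c1@5 c3@6 c2@10, authorship ...1.1..2.2
Authorship (.=original, N=cursor N): . . . 1 . 1 . . 2 . 2
Index 10: author = 2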